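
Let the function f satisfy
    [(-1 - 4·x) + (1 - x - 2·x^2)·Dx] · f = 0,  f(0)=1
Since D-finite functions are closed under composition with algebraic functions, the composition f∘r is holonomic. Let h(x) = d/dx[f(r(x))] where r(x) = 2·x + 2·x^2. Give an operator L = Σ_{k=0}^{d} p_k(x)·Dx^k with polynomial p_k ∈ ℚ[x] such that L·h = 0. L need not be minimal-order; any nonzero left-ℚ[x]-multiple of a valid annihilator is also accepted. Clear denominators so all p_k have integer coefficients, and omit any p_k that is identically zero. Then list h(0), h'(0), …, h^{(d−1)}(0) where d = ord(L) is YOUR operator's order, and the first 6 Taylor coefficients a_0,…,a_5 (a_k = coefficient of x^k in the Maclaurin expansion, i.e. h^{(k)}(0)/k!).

f: a_k = 1, 1, 3, 5, 11, 21, …
Change of var in L_f (x↦r) gives L₀.
Derive L from L₀ (diff closure).
L = (14 + 108·x + 444·x^2 + 1312·x^3 + 2256·x^4 + 1920·x^5 + 640·x^6) + (-1 - 8·x + 6·x^2 + 148·x^3 + 440·x^4 + 624·x^5 + 448·x^6 + 128·x^7)·Dx  (order 1).
h: a_k = 2, 28, 192, 1232, 7480, 43248, …
ICs: h(0) = 2.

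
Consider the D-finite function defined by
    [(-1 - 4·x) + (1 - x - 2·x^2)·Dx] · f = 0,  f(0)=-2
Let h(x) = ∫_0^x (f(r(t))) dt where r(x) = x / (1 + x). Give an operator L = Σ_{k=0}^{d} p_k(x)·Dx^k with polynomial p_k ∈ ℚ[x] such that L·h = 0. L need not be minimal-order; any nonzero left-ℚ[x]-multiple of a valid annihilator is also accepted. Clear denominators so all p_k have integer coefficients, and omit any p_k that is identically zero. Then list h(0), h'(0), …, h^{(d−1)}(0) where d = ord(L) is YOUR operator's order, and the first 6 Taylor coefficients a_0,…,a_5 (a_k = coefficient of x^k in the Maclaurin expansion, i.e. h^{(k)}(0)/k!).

f: a_k = -2, -2, -6, -10, -22, -42, …
L₀ from L_f via x↦r, Dx↦r'^{-1}Dx.
h=∫₀ˣh₀: take L = L₀·Dx.
L = (1 + 5·x)·Dx + (-1 - 2·x + x^2 + 2·x^3)·Dx^2  (order 2).
h: a_k = 0, -2, -1, -4/3, 0, -8/5, …
ICs: h(0) = 0, h′(0) = -2.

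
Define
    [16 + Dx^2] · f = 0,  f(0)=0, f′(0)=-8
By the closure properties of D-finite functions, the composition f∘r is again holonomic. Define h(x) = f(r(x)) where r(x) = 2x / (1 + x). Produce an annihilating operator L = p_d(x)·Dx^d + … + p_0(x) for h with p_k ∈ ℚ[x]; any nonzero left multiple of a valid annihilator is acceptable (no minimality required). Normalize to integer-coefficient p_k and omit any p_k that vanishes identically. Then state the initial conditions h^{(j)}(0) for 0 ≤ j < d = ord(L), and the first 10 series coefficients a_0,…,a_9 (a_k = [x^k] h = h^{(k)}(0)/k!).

L = 64 + (2 + 6·x + 6·x^2 + 2·x^3)·Dx + (1 + 4·x + 6·x^2 + 4·x^3 + x^4)·Dx^2  (order 2).
h: a_k = 0, -16, 16, 464/3, -496, 6928/15, 1040, -1516976/315, 437456/45, -30914864/2835, …
ICs: h(0) = 0, h′(0) = -16.

f: a_k = 0, -8, 0, 64/3, 0, -256/15, 0, 2048/315, 0, -4096/2835, …
h₀=f(r): pull back L_f along r ⇒ L₀.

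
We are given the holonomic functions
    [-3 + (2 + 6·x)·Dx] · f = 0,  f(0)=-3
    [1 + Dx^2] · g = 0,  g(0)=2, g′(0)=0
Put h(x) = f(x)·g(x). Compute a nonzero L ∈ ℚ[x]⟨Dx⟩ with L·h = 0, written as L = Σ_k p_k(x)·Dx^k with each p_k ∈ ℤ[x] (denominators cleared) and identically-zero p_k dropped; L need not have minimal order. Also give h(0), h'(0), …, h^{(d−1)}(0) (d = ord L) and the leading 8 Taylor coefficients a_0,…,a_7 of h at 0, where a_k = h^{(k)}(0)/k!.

f: a_k = -3, -9/2, 27/8, -81/16, 1215/128, -5103/256, 45927/1024, -216513/2048, …
g: a_k = 2, 0, -1, 0, 1/12, 0, -1/360, 0, …
f·g: L₀ = L_f ⊗_s L_g, ord ≤ 1·2.
L = (31 + 24·x + 36·x^2) + (-12 - 36·x)·Dx + (4 + 24·x + 36·x^2)·Dx^2  (order 2).
h: a_k = -6, -9, 39/4, -45/8, 983/64, -4503/128, 618229/7680, -982601/5120, …
ICs: h(0) = -6, h′(0) = -9.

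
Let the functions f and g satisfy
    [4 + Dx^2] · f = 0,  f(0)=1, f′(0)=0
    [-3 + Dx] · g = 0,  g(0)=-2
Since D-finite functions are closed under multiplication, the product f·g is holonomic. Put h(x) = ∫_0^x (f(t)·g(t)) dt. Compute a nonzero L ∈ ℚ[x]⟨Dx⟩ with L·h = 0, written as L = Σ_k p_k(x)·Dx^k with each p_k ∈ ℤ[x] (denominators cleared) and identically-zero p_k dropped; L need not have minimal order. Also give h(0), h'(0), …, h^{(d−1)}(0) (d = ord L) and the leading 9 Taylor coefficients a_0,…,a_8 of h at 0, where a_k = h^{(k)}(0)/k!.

L = 13·Dx - 6·Dx^2 + Dx^3  (order 3).
h: a_k = 0, -2, -3, -5/3, 3/4, 119/60, 199/120, 407/504, 1483/6720, …
ICs: h(0) = 0, h′(0) = -2, h′′(0) = -6.

f: a_k = 1, 0, -2, 0, 2/3, 0, -4/45, 0, 2/315, …
g: a_k = -2, -6, -9, -9, -27/4, -81/20, -81/40, -243/280, -729/2240, …
Product ⇒ symmetric product L₀, ord ≤ 2.
h=∫h₀ ⇒ L = L₀·Dx.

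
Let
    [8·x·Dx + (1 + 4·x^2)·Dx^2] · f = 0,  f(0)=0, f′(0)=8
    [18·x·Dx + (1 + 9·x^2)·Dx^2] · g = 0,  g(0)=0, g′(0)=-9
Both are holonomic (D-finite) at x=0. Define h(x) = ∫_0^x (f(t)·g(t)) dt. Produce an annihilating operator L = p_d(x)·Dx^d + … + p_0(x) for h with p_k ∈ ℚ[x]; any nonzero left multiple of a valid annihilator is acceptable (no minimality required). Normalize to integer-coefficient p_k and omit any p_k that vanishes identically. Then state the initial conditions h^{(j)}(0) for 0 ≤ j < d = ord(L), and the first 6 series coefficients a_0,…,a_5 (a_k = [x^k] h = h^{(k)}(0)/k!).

L = (-864·x - 18720·x^3 - 82944·x^5 + 134784·x^7 + 1119744·x^9)·Dx^2 + (-52 - 3036·x^2 - 33696·x^4 - 72576·x^6 + 471744·x^8 + 1679616·x^10)·Dx^3 + (-104·x - 2072·x^3 - 11232·x^5 + 13968·x^7 + 269568·x^9 + 559872·x^11)·Dx^4 + (-1 - 26·x^2 - 205·x^4 + 7380·x^8 + 33696·x^10 + 46656·x^12)·Dx^5  (order 5).
h: a_k = 0, 0, 0, -24, 0, 312/5, …
ICs: h(0) = 0, h′(0) = 0, h′′(0) = 0, h′′′(0) = -144, h′′′′(0) = 0.

f: a_k = 0, 8, 0, -32/3, 0, 128/5, …
g: a_k = 0, -9, 0, 27, 0, -729/5, …
Sym-product of L_f,L_g gives L₀ (≤ ord 4).
∫: right-multiply L₀ by Dx.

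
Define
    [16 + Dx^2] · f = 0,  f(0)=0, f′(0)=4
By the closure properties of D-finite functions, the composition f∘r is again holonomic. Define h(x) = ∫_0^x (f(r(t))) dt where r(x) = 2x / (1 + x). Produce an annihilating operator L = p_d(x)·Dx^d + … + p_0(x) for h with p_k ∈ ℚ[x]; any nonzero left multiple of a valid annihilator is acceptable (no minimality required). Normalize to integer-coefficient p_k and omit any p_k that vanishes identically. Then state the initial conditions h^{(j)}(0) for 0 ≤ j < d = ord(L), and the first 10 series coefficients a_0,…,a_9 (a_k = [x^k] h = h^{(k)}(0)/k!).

L = 64·Dx + (2 + 6·x + 6·x^2 + 2·x^3)·Dx^2 + (1 + 4·x + 6·x^2 + 4·x^3 + x^4)·Dx^3  (order 3).
h: a_k = 0, 0, 4, -8/3, -58/3, 248/5, -1732/45, -520/7, 94811/315, -218728/405, …
ICs: h(0) = 0, h′(0) = 0, h′′(0) = 8.

f: a_k = 0, 4, 0, -32/3, 0, 128/15, 0, -1024/315, 0, 2048/2835, …
Substitute x→r, Dx→(1/r')Dx; clear ⇒ L₀.
h=∫₀ˣh₀: take L = L₀·Dx.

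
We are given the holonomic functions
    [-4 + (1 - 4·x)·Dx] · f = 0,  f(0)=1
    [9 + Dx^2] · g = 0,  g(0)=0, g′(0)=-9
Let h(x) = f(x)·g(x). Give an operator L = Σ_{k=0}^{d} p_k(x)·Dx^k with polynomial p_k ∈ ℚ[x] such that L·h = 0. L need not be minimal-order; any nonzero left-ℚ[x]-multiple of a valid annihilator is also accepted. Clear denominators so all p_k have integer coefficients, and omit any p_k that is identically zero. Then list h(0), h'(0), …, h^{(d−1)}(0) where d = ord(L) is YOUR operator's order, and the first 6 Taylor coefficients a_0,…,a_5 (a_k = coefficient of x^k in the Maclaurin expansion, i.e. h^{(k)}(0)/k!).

f: a_k = 1, 4, 16, 64, 256, 1024, …
g: a_k = 0, -9, 0, 27/2, 0, -243/40, …
h₀=f·g: eliminate ⇒ L₀, order ≤ 1·2.
L = (-9 + 36·x) + 8·Dx + (-1 + 4·x)·Dx^2  (order 2).
h: a_k = 0, -9, -36, -261/2, -522, -83763/40, …
ICs: h(0) = 0, h′(0) = -9.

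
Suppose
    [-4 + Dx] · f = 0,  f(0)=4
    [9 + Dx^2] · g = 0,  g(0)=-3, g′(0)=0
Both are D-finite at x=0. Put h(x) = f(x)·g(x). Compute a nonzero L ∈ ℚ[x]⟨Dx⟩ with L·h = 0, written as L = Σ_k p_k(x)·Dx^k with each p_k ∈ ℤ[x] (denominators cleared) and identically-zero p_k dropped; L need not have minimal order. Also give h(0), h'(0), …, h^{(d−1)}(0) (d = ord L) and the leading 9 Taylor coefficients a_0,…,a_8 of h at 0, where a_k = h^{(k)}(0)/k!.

f: a_k = 4, 16, 32, 128/3, 128/3, 512/15, 1024/45, 4096/315, 2048/315, …
g: a_k = -3, 0, 27/2, 0, -81/8, 0, 243/80, 0, -2187/4480, …
Product ⇒ symmetric product L₀, ord ≤ 2.
L = 25 - 8·Dx + Dx^2  (order 2).
h: a_k = -12, -48, -42, 88, 527/2, 1558/5, 11753/60, 4031/105, -164833/3360, …
ICs: h(0) = -12, h′(0) = -48.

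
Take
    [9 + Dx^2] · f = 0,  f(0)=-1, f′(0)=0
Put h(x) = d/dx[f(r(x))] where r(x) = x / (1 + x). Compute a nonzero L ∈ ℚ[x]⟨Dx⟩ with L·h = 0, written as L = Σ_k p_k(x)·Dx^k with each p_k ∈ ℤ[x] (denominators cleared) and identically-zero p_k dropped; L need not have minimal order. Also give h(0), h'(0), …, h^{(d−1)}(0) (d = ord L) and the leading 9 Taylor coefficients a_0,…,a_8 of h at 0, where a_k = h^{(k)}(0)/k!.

L = (15 + 12·x + 6·x^2) + (6 + 18·x + 18·x^2 + 6·x^3)·Dx + (1 + 4·x + 6·x^2 + 4·x^3 + x^4)·Dx^2  (order 2).
h: a_k = 0, 9, -27, 81/2, -45/2, -2457/40, 9639/40, -293553/560, 491913/560, …
ICs: h(0) = 0, h′(0) = 9.

f: a_k = -1, 0, 9/2, 0, -27/8, 0, 81/80, 0, -729/4480, …
Change of var in L_f (x↦r) gives L₀.
h₀' ⇒ L via d/dx closure of L₀.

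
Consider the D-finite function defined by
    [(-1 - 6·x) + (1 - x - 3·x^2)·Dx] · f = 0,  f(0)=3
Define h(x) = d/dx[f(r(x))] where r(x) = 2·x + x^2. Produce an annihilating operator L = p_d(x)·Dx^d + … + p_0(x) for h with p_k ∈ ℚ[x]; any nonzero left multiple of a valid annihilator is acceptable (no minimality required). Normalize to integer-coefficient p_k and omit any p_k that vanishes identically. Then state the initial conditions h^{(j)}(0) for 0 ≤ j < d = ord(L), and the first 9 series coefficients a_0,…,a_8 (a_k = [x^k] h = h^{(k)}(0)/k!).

L = (17 + 114·x + 597·x^2 + 1260·x^3 + 1215·x^4 + 540·x^5 + 90·x^6) + (-1 - 11·x + 21·x^2 + 211·x^3 + 405·x^4 + 333·x^5 + 126·x^6 + 18·x^7)·Dx  (order 1).
h: a_k = 6, 102, 648, 4704, 28950, 177678, 1044792, 6051912, 34434288, …
ICs: h(0) = 6.

f: a_k = 3, 3, 12, 21, 57, 120, 291, 651, 1524, …
L₀ from L_f via x↦r, Dx↦r'^{-1}Dx.
h=h₀': d/dx-closure on L₀ ⇒ L.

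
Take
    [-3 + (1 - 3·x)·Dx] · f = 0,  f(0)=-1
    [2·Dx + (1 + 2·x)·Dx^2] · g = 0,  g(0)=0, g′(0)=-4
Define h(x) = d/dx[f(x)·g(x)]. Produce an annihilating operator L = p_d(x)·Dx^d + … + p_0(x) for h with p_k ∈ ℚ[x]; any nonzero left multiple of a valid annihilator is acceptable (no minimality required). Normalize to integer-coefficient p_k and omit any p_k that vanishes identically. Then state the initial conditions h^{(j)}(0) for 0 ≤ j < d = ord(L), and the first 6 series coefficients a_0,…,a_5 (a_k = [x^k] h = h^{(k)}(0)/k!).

L = 24 + (5 + 30·x)·Dx + (-1 + x + 6·x^2)·Dx^2  (order 2).
h: a_k = 4, 16, 88, 320, 1264, 22112/5, …
ICs: h(0) = 4, h′(0) = 16.

f: a_k = -1, -3, -9, -27, -81, -243, …
g: a_k = 0, -4, 4, -16/3, 8, -64/5, …
h₀=f·g: eliminate ⇒ L₀, order ≤ 1·2.
h₀' ⇒ L via d/dx closure of L₀.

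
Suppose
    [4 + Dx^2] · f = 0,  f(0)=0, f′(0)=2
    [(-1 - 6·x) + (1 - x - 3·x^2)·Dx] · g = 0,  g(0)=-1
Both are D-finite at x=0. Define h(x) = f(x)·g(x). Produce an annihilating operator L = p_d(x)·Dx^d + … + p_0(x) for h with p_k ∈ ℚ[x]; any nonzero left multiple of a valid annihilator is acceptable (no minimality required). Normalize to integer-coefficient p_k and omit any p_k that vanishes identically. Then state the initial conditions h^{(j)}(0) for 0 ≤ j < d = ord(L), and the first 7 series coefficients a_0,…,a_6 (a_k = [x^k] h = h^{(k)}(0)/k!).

f: a_k = 0, 2, 0, -4/3, 0, 4/15, 0, …
g: a_k = -1, -1, -4, -7, -19, -40, -97, …
L₀ := L_f ⊗_s L_g (sym. prod.), ord ≤ 2.
L = (2 + 4·x + 12·x^2) + (2 + 12·x)·Dx + (-1 + x + 3·x^2)·Dx^2  (order 2).
h: a_k = 0, -2, -2, -20/3, -38/3, -494/15, -1064/15, …
ICs: h(0) = 0, h′(0) = -2.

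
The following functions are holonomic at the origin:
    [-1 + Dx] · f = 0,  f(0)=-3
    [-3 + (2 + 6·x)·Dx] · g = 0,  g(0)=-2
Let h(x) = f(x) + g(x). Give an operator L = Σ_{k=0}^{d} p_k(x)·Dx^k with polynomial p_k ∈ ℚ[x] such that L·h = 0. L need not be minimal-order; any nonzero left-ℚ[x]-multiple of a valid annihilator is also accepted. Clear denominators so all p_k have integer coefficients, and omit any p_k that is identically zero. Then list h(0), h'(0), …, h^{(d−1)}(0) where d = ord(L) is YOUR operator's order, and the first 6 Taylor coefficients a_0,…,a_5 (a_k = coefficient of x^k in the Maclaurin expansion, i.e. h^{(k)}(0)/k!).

L = (15 + 18·x) + (-13 - 24·x - 36·x^2)·Dx + (-2 + 6·x + 36·x^2)·Dx^2  (order 2).
h: a_k = -5, -6, 3/4, -31/8, 397/64, -8521/640, …
ICs: h(0) = -5, h′(0) = -6.

f: a_k = -3, -3, -3/2, -1/2, -1/8, -1/40, …
g: a_k = -2, -3, 9/4, -27/8, 405/64, -1701/128, …
f+g: L₀ = lclm(L_f,L_g), ord ≤ 1+1.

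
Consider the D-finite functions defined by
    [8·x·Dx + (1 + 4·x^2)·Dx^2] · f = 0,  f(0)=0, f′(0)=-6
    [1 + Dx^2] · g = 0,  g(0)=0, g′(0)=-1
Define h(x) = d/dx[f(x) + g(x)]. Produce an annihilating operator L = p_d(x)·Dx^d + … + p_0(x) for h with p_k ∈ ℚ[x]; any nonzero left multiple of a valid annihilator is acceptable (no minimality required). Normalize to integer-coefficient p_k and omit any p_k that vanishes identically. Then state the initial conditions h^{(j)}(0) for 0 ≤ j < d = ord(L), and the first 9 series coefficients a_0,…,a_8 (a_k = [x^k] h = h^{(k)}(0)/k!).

f: a_k = 0, -6, 0, 8, 0, -96/5, 0, 384/7, 0, …
g: a_k = 0, -1, 0, 1/6, 0, -1/120, 0, 1/5040, 0, …
Sum ⇒ L₀ = lclm(L_f,L_g) in ℚ(x)⟨Dx⟩.
h=h₀': d/dx-closure on L₀ ⇒ L.
L = (-376·x + 1600·x^3 + 128·x^5) + (-7 + 76·x^2 + 432·x^4 + 64·x^6)·Dx + (-376·x + 1600·x^3 + 128·x^5)·Dx^2 + (-7 + 76·x^2 + 432·x^4 + 64·x^6)·Dx^3  (order 3).
h: a_k = -7, 0, 49/2, 0, -2305/24, 0, 276481/720, 0, -61931521/40320, …
ICs: h(0) = -7, h′(0) = 0, h′′(0) = 49.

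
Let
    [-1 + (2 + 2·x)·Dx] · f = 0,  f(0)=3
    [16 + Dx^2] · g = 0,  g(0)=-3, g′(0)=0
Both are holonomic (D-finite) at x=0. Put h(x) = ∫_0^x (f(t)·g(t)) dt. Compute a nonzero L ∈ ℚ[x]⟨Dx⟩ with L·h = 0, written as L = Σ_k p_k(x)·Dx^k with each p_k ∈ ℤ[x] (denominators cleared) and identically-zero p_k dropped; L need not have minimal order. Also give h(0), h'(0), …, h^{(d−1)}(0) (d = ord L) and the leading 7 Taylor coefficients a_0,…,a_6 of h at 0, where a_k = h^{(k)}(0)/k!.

L = (67 + 128·x + 64·x^2)·Dx + (-4 - 4·x)·Dx^2 + (4 + 8·x + 4·x^2)·Dx^3  (order 3).
h: a_k = 0, -9, -9/4, 195/8, 567/64, -2679/128, -3733/512, …
ICs: h(0) = 0, h′(0) = -9, h′′(0) = -9/2.

f: a_k = 3, 3/2, -3/8, 3/16, -15/128, 21/256, -63/1024, …
g: a_k = -3, 0, 24, 0, -32, 0, 256/15, …
Sym-product of L_f,L_g gives L₀ (≤ ord 2).
Integrate: L := L₀·Dx.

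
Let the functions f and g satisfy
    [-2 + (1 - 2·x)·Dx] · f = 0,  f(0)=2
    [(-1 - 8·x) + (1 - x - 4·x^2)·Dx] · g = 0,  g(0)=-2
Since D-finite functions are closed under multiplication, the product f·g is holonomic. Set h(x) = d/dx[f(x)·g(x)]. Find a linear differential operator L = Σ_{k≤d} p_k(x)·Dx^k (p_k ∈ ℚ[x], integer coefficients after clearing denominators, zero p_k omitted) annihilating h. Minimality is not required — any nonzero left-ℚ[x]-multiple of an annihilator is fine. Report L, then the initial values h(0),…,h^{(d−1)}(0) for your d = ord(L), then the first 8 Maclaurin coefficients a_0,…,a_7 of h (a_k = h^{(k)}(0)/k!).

f: a_k = 2, 4, 8, 16, 32, 64, 128, 256, …
g: a_k = -2, -2, -10, -18, -58, -130, -362, -882, …
L₀ := L_f ⊗_s L_g (sym. prod.), ord ≤ 1.
Differentiate: ansatz ord ≤ ord L₀ ⇒ L.
L = (22 - 12·x - 120·x^2 - 256·x^3 + 768·x^4) + (-3 + 5·x + 42·x^2 - 88·x^3 - 80·x^4 + 192·x^5)·Dx  (order 1).
h: a_k = -12, -88, -372, -1456, -4940, -16200, -50148, -151904, …
ICs: h(0) = -12.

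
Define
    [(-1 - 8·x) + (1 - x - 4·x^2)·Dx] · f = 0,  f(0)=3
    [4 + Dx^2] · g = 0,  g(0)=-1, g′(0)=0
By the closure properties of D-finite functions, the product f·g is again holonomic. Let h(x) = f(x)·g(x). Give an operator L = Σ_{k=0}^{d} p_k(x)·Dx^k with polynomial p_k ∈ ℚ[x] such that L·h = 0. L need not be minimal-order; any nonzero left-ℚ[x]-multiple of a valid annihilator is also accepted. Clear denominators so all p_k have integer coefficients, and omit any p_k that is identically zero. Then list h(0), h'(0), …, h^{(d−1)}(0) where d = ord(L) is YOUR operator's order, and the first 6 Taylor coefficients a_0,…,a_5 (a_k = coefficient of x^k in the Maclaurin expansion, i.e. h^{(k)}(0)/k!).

f: a_k = 3, 3, 15, 27, 87, 195, …
g: a_k = -1, 0, 2, 0, -2/3, 0, …
Sym-product of L_f,L_g gives L₀ (≤ ord 2).
L = (4 + 4·x + 16·x^2) + (2 + 16·x)·Dx + (-1 + x + 4·x^2)·Dx^2  (order 2).
h: a_k = -3, -3, -9, -21, -59, -143, …
ICs: h(0) = -3, h′(0) = -3.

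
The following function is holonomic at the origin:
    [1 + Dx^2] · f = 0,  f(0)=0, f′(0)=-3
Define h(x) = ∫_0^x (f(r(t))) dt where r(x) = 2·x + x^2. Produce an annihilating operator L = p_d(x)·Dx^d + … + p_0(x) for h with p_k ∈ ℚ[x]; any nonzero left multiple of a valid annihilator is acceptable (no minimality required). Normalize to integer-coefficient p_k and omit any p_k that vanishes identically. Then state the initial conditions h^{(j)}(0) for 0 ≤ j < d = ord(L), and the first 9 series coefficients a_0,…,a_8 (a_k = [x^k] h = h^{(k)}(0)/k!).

L = (4 + 12·x + 12·x^2 + 4·x^3)·Dx - Dx^2 + (1 + x)·Dx^3  (order 3).
h: a_k = 0, 0, -3, -1, 1, 6/5, 11/30, -3/14, -101/420, …
ICs: h(0) = 0, h′(0) = 0, h′′(0) = -6.

f: a_k = 0, -3, 0, 1/2, 0, -1/40, 0, 1/1680, 0, …
f∘r: x↦r, Dx↦Dx/r' in L_f ⇒ L₀.
∫: right-multiply L₀ by Dx.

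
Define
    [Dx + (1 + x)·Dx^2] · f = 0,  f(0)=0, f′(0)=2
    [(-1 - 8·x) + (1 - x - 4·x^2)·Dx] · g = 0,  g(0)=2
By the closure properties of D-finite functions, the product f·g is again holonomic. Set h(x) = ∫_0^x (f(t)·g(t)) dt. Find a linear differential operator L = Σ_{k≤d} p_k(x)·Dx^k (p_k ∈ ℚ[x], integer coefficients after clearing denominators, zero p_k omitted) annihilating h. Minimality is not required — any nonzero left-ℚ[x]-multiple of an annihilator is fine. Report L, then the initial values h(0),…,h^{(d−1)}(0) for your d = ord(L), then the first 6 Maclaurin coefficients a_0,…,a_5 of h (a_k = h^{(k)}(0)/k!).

L = (9 + 16·x)·Dx + (1 + 19·x + 20·x^2)·Dx^2 + (-1 + 5·x^2 + 4·x^3)·Dx^3  (order 3).
h: a_k = 0, 0, 2, 2/3, 29/6, 79/15, …
ICs: h(0) = 0, h′(0) = 0, h′′(0) = 4.

f: a_k = 0, 2, -1, 2/3, -1/2, 2/5, …
g: a_k = 2, 2, 10, 18, 58, 130, …
L₀ := L_f ⊗_s L_g (sym. prod.), ord ≤ 2.
h=∫₀ˣh₀: take L = L₀·Dx.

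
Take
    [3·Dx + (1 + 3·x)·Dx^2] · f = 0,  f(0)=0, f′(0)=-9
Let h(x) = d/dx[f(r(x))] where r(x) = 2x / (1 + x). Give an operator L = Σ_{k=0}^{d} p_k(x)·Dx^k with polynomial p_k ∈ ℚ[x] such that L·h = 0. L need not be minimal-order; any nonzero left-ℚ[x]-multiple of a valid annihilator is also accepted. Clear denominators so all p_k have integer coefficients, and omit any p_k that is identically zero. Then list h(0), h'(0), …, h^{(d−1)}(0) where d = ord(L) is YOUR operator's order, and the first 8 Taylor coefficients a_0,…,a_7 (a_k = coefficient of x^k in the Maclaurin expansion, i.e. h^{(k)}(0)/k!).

L = (8 + 14·x) + (1 + 8·x + 7·x^2)·Dx  (order 1).
h: a_k = -18, 144, -1026, 7200, -50418, 352944, -2470626, 17294400, …
ICs: h(0) = -18.

f: a_k = 0, -9, 27/2, -27, 243/4, -729/5, 729/2, -6561/7, …
h₀=f(r): pull back L_f along r ⇒ L₀.
h₀' ⇒ L via d/dx closure of L₀.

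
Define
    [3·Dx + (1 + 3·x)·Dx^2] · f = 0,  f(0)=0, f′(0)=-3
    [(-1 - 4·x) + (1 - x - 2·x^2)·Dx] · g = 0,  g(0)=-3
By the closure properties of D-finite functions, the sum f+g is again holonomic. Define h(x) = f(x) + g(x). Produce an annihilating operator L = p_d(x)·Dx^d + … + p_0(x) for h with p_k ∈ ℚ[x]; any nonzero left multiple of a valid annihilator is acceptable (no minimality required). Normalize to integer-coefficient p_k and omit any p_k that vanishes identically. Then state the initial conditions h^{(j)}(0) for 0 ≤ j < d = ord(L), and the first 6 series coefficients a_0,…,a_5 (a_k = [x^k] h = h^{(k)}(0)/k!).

L = (-66 - 270·x - 576·x^2 - 336·x^3 - 288·x^4)·Dx + (-4 - 96·x - 492·x^2 - 832·x^3 - 696·x^4 - 480·x^5)·Dx^2 + (3 + 19·x + 25·x^2 - 39·x^3 - 116·x^4 - 164·x^5 - 96·x^6)·Dx^3  (order 3).
h: a_k = -3, -6, -9/2, -24, -51/4, -558/5, …
ICs: h(0) = -3, h′(0) = -6, h′′(0) = -9.

f: a_k = 0, -3, 9/2, -9, 81/4, -243/5, …
g: a_k = -3, -3, -9, -15, -33, -63, …
Sum ⇒ L₀ = lclm(L_f,L_g) in ℚ(x)⟨Dx⟩.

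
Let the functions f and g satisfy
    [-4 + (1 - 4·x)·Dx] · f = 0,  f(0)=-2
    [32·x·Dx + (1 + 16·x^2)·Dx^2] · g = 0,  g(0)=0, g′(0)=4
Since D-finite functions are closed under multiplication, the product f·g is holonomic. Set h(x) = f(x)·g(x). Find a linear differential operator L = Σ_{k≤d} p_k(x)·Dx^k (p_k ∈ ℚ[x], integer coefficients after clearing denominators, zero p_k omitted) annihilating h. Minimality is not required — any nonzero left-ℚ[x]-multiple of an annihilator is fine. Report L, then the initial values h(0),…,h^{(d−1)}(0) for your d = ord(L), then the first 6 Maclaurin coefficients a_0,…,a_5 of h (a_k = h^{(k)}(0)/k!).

f: a_k = -2, -8, -32, -128, -512, -2048, …
g: a_k = 0, 4, 0, -64/3, 0, 1024/5, …
Product ⇒ symmetric product L₀, ord ≤ 2.
L = 128·x + (8 - 32·x + 256·x^2)·Dx + (-1 + 4·x - 16·x^2 + 64·x^3)·Dx^2  (order 2).
h: a_k = 0, -8, -32, -256/3, -1024/3, -26624/15, …
ICs: h(0) = 0, h′(0) = -8.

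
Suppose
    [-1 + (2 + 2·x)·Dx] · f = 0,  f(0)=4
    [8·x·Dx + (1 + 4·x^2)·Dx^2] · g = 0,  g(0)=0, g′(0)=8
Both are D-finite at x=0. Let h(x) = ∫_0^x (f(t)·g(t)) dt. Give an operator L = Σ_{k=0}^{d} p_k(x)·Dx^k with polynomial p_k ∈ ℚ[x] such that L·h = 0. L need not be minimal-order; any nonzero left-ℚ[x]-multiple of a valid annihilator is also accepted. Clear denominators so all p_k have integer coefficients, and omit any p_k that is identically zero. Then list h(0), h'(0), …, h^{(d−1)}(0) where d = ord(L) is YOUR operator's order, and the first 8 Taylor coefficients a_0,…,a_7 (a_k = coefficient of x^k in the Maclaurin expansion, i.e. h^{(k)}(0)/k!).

f: a_k = 4, 2, -1/2, 1/4, -5/32, 7/64, -21/256, 33/512, …
g: a_k = 0, 8, 0, -32/3, 0, 128/5, 0, -512/7, …
h₀=f·g: eliminate ⇒ L₀, order ≤ 1·2.
h=∫₀ˣh₀: take L = L₀·Dx.
L = (3 - 16·x - 4·x^2)·Dx + (-4 + 28·x + 48·x^2 + 16·x^3)·Dx^2 + (4 + 8·x + 20·x^2 + 32·x^3 + 16·x^4)·Dx^3  (order 3).
h: a_k = 0, 0, 16, 16/3, -35/3, -58/15, 6389/360, 847/120, …
ICs: h(0) = 0, h′(0) = 0, h′′(0) = 32.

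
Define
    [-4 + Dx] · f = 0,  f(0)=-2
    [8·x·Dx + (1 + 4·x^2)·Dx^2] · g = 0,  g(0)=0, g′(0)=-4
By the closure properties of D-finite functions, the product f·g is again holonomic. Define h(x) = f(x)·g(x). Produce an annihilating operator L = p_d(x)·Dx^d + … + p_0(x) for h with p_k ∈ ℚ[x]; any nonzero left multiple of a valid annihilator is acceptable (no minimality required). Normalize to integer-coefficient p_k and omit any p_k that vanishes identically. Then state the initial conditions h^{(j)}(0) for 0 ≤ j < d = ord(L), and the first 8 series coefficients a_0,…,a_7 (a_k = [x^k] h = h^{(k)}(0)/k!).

L = (16 - 32·x + 64·x^2) + (-8 + 8·x - 32·x^2)·Dx + (1 + 4·x^2)·Dx^2  (order 2).
h: a_k = 0, 8, 32, 160/3, 128/3, 128/5, 512/9, 6656/105, …
ICs: h(0) = 0, h′(0) = 8.

f: a_k = -2, -8, -16, -64/3, -64/3, -256/15, -512/45, -2048/315, …
g: a_k = 0, -4, 0, 16/3, 0, -64/5, 0, 256/7, …
L₀ := L_f ⊗_s L_g (sym. prod.), ord ≤ 2.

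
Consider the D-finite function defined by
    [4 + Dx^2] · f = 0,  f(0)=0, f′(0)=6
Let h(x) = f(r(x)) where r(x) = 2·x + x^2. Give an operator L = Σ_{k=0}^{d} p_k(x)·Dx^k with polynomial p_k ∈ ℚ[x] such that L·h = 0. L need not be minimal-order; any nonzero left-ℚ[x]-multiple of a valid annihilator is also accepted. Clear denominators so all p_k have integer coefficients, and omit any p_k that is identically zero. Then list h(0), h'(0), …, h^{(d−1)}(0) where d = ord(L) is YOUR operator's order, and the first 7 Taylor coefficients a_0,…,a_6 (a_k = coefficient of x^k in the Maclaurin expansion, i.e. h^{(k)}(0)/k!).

f: a_k = 0, 6, 0, -4, 0, 4/5, 0, …
Substitute x→r, Dx→(1/r')Dx; clear ⇒ L₀.
L = (16 + 48·x + 48·x^2 + 16·x^3) - Dx + (1 + x)·Dx^2  (order 2).
h: a_k = 0, 12, 6, -32, -48, 8/5, 60, …
ICs: h(0) = 0, h′(0) = 12.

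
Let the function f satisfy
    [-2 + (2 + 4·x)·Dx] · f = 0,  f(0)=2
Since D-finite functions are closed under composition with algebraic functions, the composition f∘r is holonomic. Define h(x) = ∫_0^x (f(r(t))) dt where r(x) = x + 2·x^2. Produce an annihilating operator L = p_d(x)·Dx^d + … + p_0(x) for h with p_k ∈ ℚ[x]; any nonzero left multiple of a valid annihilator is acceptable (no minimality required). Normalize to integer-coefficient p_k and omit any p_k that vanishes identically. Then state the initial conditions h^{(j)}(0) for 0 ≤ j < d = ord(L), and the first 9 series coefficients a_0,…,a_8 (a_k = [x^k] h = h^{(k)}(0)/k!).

L = (-1 - 4·x)·Dx + (1 + 2·x + 4·x^2)·Dx^2  (order 2).
h: a_k = 0, 2, 1, 1, -3/4, 3/20, 5/8, -57/56, 21/64, …
ICs: h(0) = 0, h′(0) = 2.

f: a_k = 2, 2, -1, 1, -5/4, 7/4, -21/8, 33/8, -429/64, …
f∘r: x↦r, Dx↦Dx/r' in L_f ⇒ L₀.
∫: right-multiply L₀ by Dx.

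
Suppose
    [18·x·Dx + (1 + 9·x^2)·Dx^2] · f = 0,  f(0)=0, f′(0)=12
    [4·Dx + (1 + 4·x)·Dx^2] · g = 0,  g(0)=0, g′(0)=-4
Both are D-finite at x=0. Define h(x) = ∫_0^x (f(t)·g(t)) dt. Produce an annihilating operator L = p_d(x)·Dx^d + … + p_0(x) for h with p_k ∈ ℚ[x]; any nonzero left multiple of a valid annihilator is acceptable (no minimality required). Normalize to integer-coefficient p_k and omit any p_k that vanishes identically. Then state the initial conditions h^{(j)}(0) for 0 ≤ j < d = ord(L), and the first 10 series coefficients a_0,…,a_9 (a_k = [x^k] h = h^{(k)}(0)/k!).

L = (2448 + 17280·x + 76464·x^2 + 518400·x^3 + 1399680·x^4 + 2426112·x^5 + 1679616·x^7)·Dx^2 + (452 + 10800·x + 98028·x^2 + 491184·x^3 + 1840320·x^4 + 4339008·x^5 + 6531840·x^6 + 1259712·x^7 + 5878656·x^8)·Dx^3 + (136 + 1912·x + 18576·x^2 + 103608·x^3 + 389448·x^4 + 1100304·x^5 + 2239488·x^6 + 3277584·x^7 + 1259712·x^8 + 3359232·x^9)·Dx^4 + (13 + 176·x + 1234·x^2 + 6048·x^3 + 22833·x^4 + 68688·x^5 + 154224·x^6 + 279936·x^7 + 399492·x^8 + 209952·x^9 + 419904·x^10)·Dx^5  (order 5).
h: a_k = 0, 0, 0, -16, 24, -112/5, 80, -12336/35, 4652/5, -33104/15, …
ICs: h(0) = 0, h′(0) = 0, h′′(0) = 0, h′′′(0) = -96, h′′′′(0) = 576.

f: a_k = 0, 12, 0, -36, 0, 972/5, 0, -8748/7, 0, 8748, …
g: a_k = 0, -4, 8, -64/3, 64, -1024/5, 2048/3, -16384/7, 8192, -262144/9, …
h₀=f·g: eliminate ⇒ L₀, order ≤ 2·2.
h=∫₀ˣh₀: take L = L₀·Dx.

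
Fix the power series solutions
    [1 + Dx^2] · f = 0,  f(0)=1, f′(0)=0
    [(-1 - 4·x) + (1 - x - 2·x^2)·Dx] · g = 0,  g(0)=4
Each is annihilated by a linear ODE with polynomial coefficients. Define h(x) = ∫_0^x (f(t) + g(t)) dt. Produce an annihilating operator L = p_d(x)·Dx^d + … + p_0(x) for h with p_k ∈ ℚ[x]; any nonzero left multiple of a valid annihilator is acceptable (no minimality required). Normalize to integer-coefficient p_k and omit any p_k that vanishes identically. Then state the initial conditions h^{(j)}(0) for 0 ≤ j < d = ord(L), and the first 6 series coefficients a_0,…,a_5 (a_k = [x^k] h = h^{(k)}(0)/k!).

L = (-31 - 146·x - 133·x^2 - 184·x^3 - 20·x^4 - 16·x^5)·Dx + (7 + 3·x - 3·x^2 - 37·x^3 - 42·x^4 - 12·x^5 - 8·x^6)·Dx^2 + (-31 - 146·x - 133·x^2 - 184·x^3 - 20·x^4 - 16·x^5)·Dx^3 + (7 + 3·x - 3·x^2 - 37·x^3 - 42·x^4 - 12·x^5 - 8·x^6)·Dx^4  (order 4).
h: a_k = 0, 5, 2, 23/6, 5, 1057/120, …
ICs: h(0) = 0, h′(0) = 5, h′′(0) = 4, h′′′(0) = 23.

f: a_k = 1, 0, -1/2, 0, 1/24, 0, …
g: a_k = 4, 4, 12, 20, 44, 84, …
h₀=f+g: left-lcm gives L₀, ord ≤ 3.
Integrate: L := L₀·Dx.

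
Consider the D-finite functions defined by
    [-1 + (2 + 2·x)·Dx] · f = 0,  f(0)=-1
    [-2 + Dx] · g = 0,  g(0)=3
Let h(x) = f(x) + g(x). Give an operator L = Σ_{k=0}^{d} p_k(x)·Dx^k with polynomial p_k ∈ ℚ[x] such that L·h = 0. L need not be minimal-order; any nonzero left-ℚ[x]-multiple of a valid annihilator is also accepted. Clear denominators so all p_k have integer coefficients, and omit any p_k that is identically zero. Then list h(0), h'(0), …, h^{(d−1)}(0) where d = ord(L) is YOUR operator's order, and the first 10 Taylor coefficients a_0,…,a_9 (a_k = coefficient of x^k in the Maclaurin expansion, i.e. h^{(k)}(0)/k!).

f: a_k = -1, -1/2, 1/8, -1/16, 5/128, -7/256, 21/1024, -33/2048, 429/32768, -715/65536, …
g: a_k = 3, 6, 6, 4, 2, 4/5, 4/15, 8/105, 2/105, 4/945, …
Weyl lclm of L_f,L_g ⇒ L₀ (ord ≤ 2).
L = (10 + 8·x) + (-17 - 32·x - 16·x^2)·Dx + (6 + 14·x + 8·x^2)·Dx^2  (order 2).
h: a_k = 2, 11/2, 49/8, 63/16, 261/128, 989/1280, 4411/15360, 12919/215040, 110581/3440640, -413531/61931520, …
ICs: h(0) = 2, h′(0) = 11/2.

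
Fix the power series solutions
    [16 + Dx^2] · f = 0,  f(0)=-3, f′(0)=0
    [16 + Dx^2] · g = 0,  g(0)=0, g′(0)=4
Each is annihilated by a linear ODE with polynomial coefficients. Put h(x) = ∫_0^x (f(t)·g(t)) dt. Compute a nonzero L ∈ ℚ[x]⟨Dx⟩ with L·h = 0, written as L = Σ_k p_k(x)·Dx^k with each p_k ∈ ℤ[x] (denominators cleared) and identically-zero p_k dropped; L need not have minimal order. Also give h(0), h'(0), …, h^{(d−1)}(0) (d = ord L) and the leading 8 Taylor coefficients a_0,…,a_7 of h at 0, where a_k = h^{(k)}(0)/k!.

L = 64·Dx^2 + Dx^4  (order 4).
h: a_k = 0, 0, -6, 0, 32, 0, -1024/15, 0, …
ICs: h(0) = 0, h′(0) = 0, h′′(0) = -12, h′′′(0) = 0.

f: a_k = -3, 0, 24, 0, -32, 0, 256/15, 0, …
g: a_k = 0, 4, 0, -32/3, 0, 128/15, 0, -1024/315, …
Sym-product of L_f,L_g gives L₀ (≤ ord 4).
Integrate: L := L₀·Dx.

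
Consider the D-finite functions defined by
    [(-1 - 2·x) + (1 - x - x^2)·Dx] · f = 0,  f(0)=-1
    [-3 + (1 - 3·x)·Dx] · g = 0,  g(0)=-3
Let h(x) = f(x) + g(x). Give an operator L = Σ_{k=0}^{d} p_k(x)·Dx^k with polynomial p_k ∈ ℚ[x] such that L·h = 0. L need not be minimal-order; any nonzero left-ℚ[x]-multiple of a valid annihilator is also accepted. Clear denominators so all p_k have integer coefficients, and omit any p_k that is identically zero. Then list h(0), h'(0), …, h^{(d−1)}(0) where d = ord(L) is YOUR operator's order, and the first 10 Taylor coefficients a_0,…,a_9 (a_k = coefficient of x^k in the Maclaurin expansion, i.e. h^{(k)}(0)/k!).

L = (-6 - 36·x + 18·x^2 - 18·x^3) + (14 - 18·x - 24·x^2 + 18·x^3 - 36·x^4)·Dx + (-2 + 10·x - 15·x^2 + 10·x^3 - 9·x^5)·Dx^2  (order 2).
h: a_k = -4, -10, -29, -84, -248, -737, -2200, -6582, -19717, -59104, …
ICs: h(0) = -4, h′(0) = -10.

f: a_k = -1, -1, -2, -3, -5, -8, -13, -21, -34, -55, …
g: a_k = -3, -9, -27, -81, -243, -729, -2187, -6561, -19683, -59049, …
L₀ := lclm(L_f,L_g); ord L₀ ≤ 1+1.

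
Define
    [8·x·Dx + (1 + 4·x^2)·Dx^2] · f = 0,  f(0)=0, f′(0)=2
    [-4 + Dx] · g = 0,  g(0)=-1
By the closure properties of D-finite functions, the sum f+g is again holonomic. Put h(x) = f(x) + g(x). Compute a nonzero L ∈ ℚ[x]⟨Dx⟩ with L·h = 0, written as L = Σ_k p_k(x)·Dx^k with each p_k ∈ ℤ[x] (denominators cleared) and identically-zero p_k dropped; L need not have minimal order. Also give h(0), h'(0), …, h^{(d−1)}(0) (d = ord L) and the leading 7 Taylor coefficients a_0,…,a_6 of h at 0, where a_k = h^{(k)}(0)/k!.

L = (8 - 32·x - 96·x^2 - 128·x^3)·Dx + (-6 - 8·x^2 - 64·x^4)·Dx^2 + (1 + 2·x + 8·x^2 + 8·x^3 + 16·x^4)·Dx^3  (order 3).
h: a_k = -1, -2, -8, -40/3, -32/3, -32/15, -256/45, …
ICs: h(0) = -1, h′(0) = -2, h′′(0) = -16.

f: a_k = 0, 2, 0, -8/3, 0, 32/5, 0, …
g: a_k = -1, -4, -8, -32/3, -32/3, -128/15, -256/45, …
f+g: L₀ = lclm(L_f,L_g), ord ≤ 2+1.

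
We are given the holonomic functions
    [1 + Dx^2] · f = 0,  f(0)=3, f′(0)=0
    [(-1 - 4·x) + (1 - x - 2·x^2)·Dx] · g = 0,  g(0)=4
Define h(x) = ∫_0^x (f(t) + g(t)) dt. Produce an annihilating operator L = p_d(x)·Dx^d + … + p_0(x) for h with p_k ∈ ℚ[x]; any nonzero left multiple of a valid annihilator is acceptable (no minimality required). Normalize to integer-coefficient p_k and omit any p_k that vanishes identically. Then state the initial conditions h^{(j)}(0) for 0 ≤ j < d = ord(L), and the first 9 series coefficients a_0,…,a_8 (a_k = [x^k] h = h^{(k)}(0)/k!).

L = (-31 - 146·x - 133·x^2 - 184·x^3 - 20·x^4 - 16·x^5)·Dx + (7 + 3·x - 3·x^2 - 37·x^3 - 42·x^4 - 12·x^5 - 8·x^6)·Dx^2 + (-31 - 146·x - 133·x^2 - 184·x^3 - 20·x^4 - 16·x^5)·Dx^3 + (7 + 3·x - 3·x^2 - 37·x^3 - 42·x^4 - 12·x^5 - 8·x^6)·Dx^4  (order 4).
h: a_k = 0, 7, 2, 7/2, 5, 353/40, 14, 5897/240, 85/2, …
ICs: h(0) = 0, h′(0) = 7, h′′(0) = 4, h′′′(0) = 21.

f: a_k = 3, 0, -3/2, 0, 1/8, 0, -1/240, 0, 1/13440, …
g: a_k = 4, 4, 12, 20, 44, 84, 172, 340, 684, …
h₀=f+g: left-lcm gives L₀, ord ≤ 3.
∫: right-multiply L₀ by Dx.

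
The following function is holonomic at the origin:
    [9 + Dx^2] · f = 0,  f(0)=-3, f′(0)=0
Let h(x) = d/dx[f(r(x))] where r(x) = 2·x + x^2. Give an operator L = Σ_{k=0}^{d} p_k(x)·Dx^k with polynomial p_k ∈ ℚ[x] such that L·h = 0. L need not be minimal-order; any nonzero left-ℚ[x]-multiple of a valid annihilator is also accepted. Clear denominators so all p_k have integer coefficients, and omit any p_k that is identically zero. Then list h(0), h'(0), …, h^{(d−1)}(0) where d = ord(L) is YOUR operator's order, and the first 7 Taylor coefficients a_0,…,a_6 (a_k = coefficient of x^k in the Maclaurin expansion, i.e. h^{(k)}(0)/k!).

L = (39 + 144·x + 216·x^2 + 144·x^3 + 36·x^4) + (-3 - 3·x)·Dx + (1 + 2·x + x^2)·Dx^2  (order 2).
h: a_k = 0, 108, 162, -594, -1620, -1458/5, 17577/5, …
ICs: h(0) = 0, h′(0) = 108.

f: a_k = -3, 0, 27/2, 0, -81/8, 0, 243/80, …
f∘r: x↦r, Dx↦Dx/r' in L_f ⇒ L₀.
h=h₀': d/dx-closure on L₀ ⇒ L.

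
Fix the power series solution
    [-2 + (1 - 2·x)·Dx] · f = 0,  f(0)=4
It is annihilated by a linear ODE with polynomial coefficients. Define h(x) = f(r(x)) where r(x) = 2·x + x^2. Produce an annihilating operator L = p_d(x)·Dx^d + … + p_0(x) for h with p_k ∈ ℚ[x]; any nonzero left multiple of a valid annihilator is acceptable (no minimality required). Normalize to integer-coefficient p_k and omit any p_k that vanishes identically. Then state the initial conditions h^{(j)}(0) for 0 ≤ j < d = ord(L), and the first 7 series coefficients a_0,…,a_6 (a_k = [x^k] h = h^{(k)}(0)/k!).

L = (4 + 4·x) + (-1 + 4·x + 2·x^2)·Dx  (order 1).
h: a_k = 4, 16, 72, 320, 1424, 6336, 28192, …
ICs: h(0) = 4.

f: a_k = 4, 8, 16, 32, 64, 128, 256, …
h₀=f(r): pull back L_f along r ⇒ L₀.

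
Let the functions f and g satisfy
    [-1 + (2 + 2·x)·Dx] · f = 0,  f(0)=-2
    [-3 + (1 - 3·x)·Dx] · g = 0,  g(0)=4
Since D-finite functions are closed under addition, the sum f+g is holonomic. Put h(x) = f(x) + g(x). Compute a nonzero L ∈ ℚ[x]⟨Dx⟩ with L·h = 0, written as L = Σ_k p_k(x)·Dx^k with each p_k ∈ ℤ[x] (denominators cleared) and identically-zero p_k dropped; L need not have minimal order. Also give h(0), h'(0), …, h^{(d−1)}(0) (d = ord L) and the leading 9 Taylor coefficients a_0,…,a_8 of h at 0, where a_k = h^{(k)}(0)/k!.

L = (39 + 27·x) + (-73 - 138·x - 81·x^2)·Dx + (10 - 2·x - 66·x^2 - 54·x^3)·Dx^2  (order 2).
h: a_k = 2, 11, 145/4, 863/8, 20741/64, 124409/128, 1493013/512, 8957919/1024, 429982125/16384, …
ICs: h(0) = 2, h′(0) = 11.

f: a_k = -2, -1, 1/4, -1/8, 5/64, -7/128, 21/512, -33/1024, 429/16384, …
g: a_k = 4, 12, 36, 108, 324, 972, 2916, 8748, 26244, …
Sum ⇒ L₀ = lclm(L_f,L_g) in ℚ(x)⟨Dx⟩.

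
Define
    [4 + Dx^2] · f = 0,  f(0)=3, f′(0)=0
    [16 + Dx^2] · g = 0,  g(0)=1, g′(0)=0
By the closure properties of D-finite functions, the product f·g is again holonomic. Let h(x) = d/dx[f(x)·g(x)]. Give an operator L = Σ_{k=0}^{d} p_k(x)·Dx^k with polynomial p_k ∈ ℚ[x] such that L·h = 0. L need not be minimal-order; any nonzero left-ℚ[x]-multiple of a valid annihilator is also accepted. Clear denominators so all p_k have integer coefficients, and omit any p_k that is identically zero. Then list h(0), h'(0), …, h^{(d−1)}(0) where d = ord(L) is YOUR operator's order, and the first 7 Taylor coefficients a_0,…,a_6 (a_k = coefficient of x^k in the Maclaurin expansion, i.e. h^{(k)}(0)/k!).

f: a_k = 3, 0, -6, 0, 2, 0, -4/15, …
g: a_k = 1, 0, -8, 0, 32/3, 0, -256/45, …
f·g: L₀ = L_f ⊗_s L_g, ord ≤ 2·2.
h=h₀': d/dx-closure on L₀ ⇒ L.
L = 144 + 40·Dx^2 + Dx^4  (order 4).
h: a_k = 0, -60, 0, 328, 0, -584, 0, …
ICs: h(0) = 0, h′(0) = -60, h′′(0) = 0, h′′′(0) = 1968.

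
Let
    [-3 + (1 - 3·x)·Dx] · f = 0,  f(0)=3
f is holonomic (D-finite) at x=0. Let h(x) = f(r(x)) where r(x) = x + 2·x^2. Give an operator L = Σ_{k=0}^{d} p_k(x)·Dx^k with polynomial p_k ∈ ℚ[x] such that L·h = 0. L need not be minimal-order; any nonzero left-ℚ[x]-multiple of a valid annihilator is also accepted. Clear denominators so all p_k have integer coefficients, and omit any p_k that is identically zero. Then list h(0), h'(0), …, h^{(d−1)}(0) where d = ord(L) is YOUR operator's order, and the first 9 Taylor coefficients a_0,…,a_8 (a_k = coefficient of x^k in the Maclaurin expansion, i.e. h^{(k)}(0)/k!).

f: a_k = 3, 9, 27, 81, 243, 729, 2187, 6561, 19683, …
Change of var in L_f (x↦r) gives L₀.
L = (3 + 12·x) + (-1 + 3·x + 6·x^2)·Dx  (order 1).
h: a_k = 3, 9, 45, 189, 837, 3645, 15957, 69741, 304965, …
ICs: h(0) = 3.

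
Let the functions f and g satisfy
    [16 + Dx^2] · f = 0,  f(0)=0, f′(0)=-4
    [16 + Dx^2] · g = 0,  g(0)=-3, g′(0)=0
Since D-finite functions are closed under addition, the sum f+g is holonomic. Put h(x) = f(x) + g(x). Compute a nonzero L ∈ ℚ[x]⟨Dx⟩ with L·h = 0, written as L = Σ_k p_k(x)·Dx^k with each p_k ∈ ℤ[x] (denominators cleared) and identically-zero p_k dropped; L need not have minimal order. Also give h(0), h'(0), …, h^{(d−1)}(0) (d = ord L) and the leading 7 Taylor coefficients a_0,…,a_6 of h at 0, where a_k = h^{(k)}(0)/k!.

f: a_k = 0, -4, 0, 32/3, 0, -128/15, 0, …
g: a_k = -3, 0, 24, 0, -32, 0, 256/15, …
f+g: L₀ = lclm(L_f,L_g), ord ≤ 2+2.
L = 16 + Dx^2  (order 2).
h: a_k = -3, -4, 24, 32/3, -32, -128/15, 256/15, …
ICs: h(0) = -3, h′(0) = -4.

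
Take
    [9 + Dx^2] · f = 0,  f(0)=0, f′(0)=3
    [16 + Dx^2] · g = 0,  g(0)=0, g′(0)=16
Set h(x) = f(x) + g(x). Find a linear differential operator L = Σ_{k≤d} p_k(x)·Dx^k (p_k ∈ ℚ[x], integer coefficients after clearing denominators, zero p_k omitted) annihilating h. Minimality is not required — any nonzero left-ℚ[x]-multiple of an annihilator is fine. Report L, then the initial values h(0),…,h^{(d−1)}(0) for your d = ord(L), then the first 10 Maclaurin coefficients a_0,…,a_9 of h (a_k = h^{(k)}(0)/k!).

L = 144 + 25·Dx^2 + Dx^4  (order 4).
h: a_k = 0, 19, 0, -283/6, 0, 4339/120, 0, -67723/5040, 0, 1068259/362880, …
ICs: h(0) = 0, h′(0) = 19, h′′(0) = 0, h′′′(0) = -283.

f: a_k = 0, 3, 0, -9/2, 0, 81/40, 0, -243/560, 0, 243/4480, …
g: a_k = 0, 16, 0, -128/3, 0, 512/15, 0, -4096/315, 0, 8192/2835, …
Sum ⇒ L₀ = lclm(L_f,L_g) in ℚ(x)⟨Dx⟩.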